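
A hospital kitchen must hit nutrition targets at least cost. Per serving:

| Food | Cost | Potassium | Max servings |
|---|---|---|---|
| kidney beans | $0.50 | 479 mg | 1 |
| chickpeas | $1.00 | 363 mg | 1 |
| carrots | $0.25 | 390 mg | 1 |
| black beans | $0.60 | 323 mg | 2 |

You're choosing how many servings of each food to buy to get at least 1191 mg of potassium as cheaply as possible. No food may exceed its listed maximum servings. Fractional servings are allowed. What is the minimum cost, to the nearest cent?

$1.35

Cost per mg of potassium: carrots $0.0006, kidney beans $0.0010, black beans $0.0019, chickpeas $0.0028.
Take 1 serving of carrots: +390.0 mg potassium for $0.25 (total $0.25, still need 801.0 mg).
Take 1 serving of kidney beans: +479.0 mg potassium for $0.50 (total $0.75, still need 322.0 mg).
Take 0.9969 servings of black beans: +322.0 mg potassium for $0.60 (total $1.35, still need 0.0 mg).
Greedy by cheapest-per-mg is optimal for a single linear constraint, so the minimum cost is $1.35.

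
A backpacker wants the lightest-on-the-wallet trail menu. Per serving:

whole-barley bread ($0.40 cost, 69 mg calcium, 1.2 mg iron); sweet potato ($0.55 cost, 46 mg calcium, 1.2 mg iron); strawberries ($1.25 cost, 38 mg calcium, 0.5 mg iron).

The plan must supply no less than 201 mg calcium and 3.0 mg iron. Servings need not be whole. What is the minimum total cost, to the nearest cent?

This is a tiny linear program; its minimum lies at a vertex of the feasible set. List the vertices and price them.
whole-barley bread only: max(201/69, 3.0/1.2) = 2.913 servings → $1.17.
sweet potato only: max(201/46, 3.0/1.2) = 4.37 servings → $2.40.
strawberries only: max(201/38, 3.0/0.5) = 6 servings → $7.50.
whole-barley bread + sweet potato: intersection lies outside the first quadrant.
whole-barley bread + strawberries with both tight: 1.216 servings and 3.081 servings → $4.34.
sweet potato + strawberries with both tight: 0.5973 servings and 4.566 servings → $6.04.
The minimum over all feasible corners is $1.17.

$1.17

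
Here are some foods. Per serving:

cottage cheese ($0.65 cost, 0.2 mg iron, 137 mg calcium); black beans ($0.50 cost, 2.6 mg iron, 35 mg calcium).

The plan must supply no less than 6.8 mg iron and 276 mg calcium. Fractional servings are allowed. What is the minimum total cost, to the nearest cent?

An LP optimum is at a vertex; with two nutrient constraints at most two foods are used. Check each candidate.
cottage cheese only: max(6.8/0.2, 276/137) = 34 servings → $22.10.
black beans only: max(6.8/2.6, 276/35) = 7.886 servings → $3.94.
cottage cheese + black beans with both tight: 1.373 servings and 2.51 servings → $2.15.
Cheapest feasible corner: $2.15.

$2.15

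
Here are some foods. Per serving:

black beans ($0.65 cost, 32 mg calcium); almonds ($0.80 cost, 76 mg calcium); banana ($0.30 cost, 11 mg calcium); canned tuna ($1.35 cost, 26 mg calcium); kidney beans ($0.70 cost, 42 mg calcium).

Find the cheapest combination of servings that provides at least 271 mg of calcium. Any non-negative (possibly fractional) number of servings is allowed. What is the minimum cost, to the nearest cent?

Cost per mg of calcium: almonds $0.0105, kidney beans $0.0167, black beans $0.0203, banana $0.0273, canned tuna $0.0519.
With no serving limits, use only almonds: 271 mg / 76 mg = 3.566 servings × $0.80 = $2.85.

$2.85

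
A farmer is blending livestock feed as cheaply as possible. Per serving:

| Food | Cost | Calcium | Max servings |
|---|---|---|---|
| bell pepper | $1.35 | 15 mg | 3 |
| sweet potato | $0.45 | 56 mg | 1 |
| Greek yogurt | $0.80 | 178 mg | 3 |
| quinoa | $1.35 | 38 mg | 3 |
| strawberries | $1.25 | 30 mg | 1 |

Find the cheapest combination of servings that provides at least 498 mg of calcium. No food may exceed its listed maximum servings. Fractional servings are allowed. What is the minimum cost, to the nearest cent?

Cost per mg of calcium: Greek yogurt $0.0045, sweet potato $0.0080, quinoa $0.0355, strawberries $0.0417, bell pepper $0.0900.
Take 2.798 servings of Greek yogurt: +498.0 mg calcium for $2.24 (total $2.24, still need 0.0 mg).
Greedy by cheapest-per-mg is optimal for a single linear constraint, so the minimum cost is $2.24.

$2.24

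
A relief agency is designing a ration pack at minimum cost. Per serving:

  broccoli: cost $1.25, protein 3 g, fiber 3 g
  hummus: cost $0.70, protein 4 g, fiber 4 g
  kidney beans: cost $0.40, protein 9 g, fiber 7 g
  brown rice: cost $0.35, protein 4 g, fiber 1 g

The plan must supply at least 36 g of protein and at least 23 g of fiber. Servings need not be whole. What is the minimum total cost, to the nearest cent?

Two binding constraints pin down two serving amounts, so the optimal mix uses at most two foods. The candidates are each food alone (scaled to the tighter of protein/fiber) and each pair with both constraints tight.
broccoli only: max(36/3, 23/3) = 12 servings → $15.00.
hummus only: max(36/4, 23/4) = 9 servings → $6.30.
kidney beans only: max(36/9, 23/7) = 4 servings → $1.60.
brown rice only: max(36/4, 23/1) = 23 servings → $8.05.
broccoli + hummus (both tight): parallel constraints — no distinct corner.
broccoli + kidney beans: intersection lies outside the first quadrant.
broccoli + brown rice with both tight: 6.222 servings and 4.333 servings → $9.29.
hummus + kidney beans: intersection lies outside the first quadrant.
hummus + brown rice with both tight: 4.667 servings and 4.333 servings → $4.78.
kidney beans + brown rice with both tight: 2.947 servings and 2.368 servings → $2.01.
The minimum over all feasible corners is $1.60.

$1.60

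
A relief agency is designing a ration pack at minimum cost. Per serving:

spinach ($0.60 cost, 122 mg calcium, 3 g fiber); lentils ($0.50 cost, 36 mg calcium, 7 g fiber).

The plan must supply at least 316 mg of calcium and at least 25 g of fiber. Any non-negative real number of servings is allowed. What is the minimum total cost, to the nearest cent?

$2.46

Minimising a linear cost over {calcium ≥ 316, fiber ≥ 25, servings ≥ 0} — the optimum is at a vertex, using one or two foods.
spinach only: max(316/122, 25/3) = 8.333 servings → $5.00.
lentils only: max(316/36, 25/7) = 8.778 servings → $4.39.
spinach + lentils with both tight: 1.759 servings and 2.818 servings → $2.46.
So the least-cost plan costs $2.46.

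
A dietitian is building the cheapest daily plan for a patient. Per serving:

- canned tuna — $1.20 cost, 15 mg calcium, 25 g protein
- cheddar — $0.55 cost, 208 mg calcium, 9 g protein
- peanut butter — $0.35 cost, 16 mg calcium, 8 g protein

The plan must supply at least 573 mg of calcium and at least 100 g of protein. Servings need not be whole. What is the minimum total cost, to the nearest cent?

This is a tiny linear program; its minimum lies at a vertex of the feasible set. List the vertices and price them.
canned tuna only: max(573/15, 100/25) = 38.2 servings → $45.84.
cheddar only: max(573/208, 100/9) = 11.11 servings → $6.11.
peanut butter only: max(573/16, 100/8) = 35.81 servings → $12.53.
canned tuna + cheddar with both tight: 3.088 servings and 2.532 servings → $5.10.
canned tuna + peanut butter with both targets exact would need a negative amount; discard.
cheddar + peanut butter with both tight: 1.963 servings and 10.29 servings → $4.68.
So the least-cost plan costs $4.68.

$4.68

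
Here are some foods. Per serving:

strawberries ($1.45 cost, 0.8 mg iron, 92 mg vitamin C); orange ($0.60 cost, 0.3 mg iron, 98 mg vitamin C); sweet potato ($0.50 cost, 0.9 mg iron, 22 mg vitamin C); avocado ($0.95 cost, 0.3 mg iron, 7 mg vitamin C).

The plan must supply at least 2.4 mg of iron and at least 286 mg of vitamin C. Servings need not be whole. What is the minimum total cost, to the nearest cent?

For a min-cost LP with two ≥-constraints, a basic feasible solution has at most two positive variables.
strawberries only: max(2.4/0.8, 286/92) = 3.109 servings → $4.51.
orange only: max(2.4/0.3, 286/98) = 8 servings → $4.80.
sweet potato only: max(2.4/0.9, 286/22) = 13 servings → $6.50.
avocado only: max(2.4/0.3, 286/7) = 40.86 servings → $38.81.
strawberries + orange with both tight: 2.941 servings and 0.1575 servings → $4.36.
strawberries + sweet potato: intersection lies outside the first quadrant.
strawberries + avocado with both targets exact would need a negative amount; discard.
orange + sweet potato with both tight: 2.507 servings and 1.831 servings → $2.42.
orange + avocado with both tight: 2.527 servings and 5.473 servings → $6.72.
sweet potato + avocado with both targets exact would need a negative amount; discard.
Cheapest feasible corner: $2.42.

$2.42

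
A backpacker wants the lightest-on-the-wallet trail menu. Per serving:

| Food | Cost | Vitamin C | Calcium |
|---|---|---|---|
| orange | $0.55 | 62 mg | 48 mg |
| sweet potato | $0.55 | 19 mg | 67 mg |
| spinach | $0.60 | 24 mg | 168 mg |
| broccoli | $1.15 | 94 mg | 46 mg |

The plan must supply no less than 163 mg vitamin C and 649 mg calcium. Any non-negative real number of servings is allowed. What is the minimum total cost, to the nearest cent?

A basic optimal solution has at most two foods positive. Try each food alone and each pair with both targets met exactly.
orange only: max(163/62, 649/48) = 13.52 servings → $7.44.
sweet potato only: max(163/19, 649/67) = 9.687 servings → $5.33.
spinach only: max(163/24, 649/168) = 6.792 servings → $4.08.
broccoli only: max(163/94, 649/46) = 14.11 servings → $16.23.
orange + sweet potato with both targets exact would need a negative amount; discard.
orange + spinach with both tight: 1.275 servings and 3.499 servings → $2.80.
orange + broccoli: intersection lies outside the first quadrant.
sweet potato + spinach with both tight: 7.455 servings and 0.8902 servings → $4.63.
sweet potato + broccoli: the both-tight solution has a negative serving — not a feasible corner.
spinach + broccoli with both tight: 3.643 servings and 0.8039 servings → $3.11.
The minimum over all feasible corners is $2.80.

$2.80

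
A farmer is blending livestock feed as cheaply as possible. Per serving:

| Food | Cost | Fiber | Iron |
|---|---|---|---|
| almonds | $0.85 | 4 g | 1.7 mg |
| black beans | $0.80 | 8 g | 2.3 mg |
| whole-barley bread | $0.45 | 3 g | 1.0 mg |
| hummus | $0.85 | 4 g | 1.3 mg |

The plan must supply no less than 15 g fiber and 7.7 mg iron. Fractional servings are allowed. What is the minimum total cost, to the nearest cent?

$2.68

almonds only: max(15/4, 7.7/1.7) = 4.529 servings → $3.85.
black beans only: max(15/8, 7.7/2.3) = 3.348 servings → $2.68.
whole-barley bread only: max(15/3, 7.7/1.0) = 7.7 servings → $3.46.
hummus only: max(15/4, 7.7/1.3) = 5.923 servings → $5.03.
almonds + black beans with both targets exact would need a negative amount; discard.
almonds + whole-barley bread: intersection lies outside the first quadrant.
almonds + hummus: the both-tight solution has a negative serving — not a feasible corner.
black beans + whole-barley bread: intersection lies outside the first quadrant.
black beans + hummus: intersection lies outside the first quadrant.
whole-barley bread + hummus: intersection lies outside the first quadrant.
The minimum over all feasible corners is $2.68.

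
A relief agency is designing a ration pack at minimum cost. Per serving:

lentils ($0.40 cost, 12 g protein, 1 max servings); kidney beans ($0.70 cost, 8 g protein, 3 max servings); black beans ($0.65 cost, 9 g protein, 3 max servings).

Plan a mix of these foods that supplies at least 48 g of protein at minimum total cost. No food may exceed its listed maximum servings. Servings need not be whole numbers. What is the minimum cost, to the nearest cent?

Cost per g of protein: lentils $0.0333, black beans $0.0722, kidney beans $0.0875.
Take 1 serving of lentils: +12.0 g protein for $0.40 (total $0.40, still need 36.0 g).
Take 3 servings of black beans: +27.0 g protein for $1.95 (total $2.35, still need 9.0 g).
Take 1.125 servings of kidney beans: +9.0 g protein for $0.79 (total $3.14, still need 0.0 g).
Filling from the cheapest source first is optimal under one linear minimum: $3.14.

$3.14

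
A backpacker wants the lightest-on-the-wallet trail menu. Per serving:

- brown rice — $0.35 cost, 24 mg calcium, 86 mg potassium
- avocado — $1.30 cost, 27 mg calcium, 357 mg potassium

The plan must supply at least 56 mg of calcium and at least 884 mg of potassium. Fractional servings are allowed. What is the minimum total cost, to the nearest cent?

brown rice only: max(56/24, 884/86) = 10.28 servings → $3.60.
avocado only: max(56/27, 884/357) = 2.476 servings → $3.22.
brown rice + avocado with both targets exact would need a negative amount; discard.
The minimum over all feasible corners is $3.22.

$3.22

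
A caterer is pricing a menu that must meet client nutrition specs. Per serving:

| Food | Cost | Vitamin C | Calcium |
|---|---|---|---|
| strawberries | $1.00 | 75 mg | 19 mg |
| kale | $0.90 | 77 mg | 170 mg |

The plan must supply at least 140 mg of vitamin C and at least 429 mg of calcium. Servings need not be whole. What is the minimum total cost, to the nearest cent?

$2.27

Check every corner: each single food scaled to meet both minima, and each pair solved so both constraints bind.
strawberries only: max(140/75, 429/19) = 22.58 servings → $22.58.
kale only: max(140/77, 429/170) = 2.524 servings → $2.27.
strawberries + kale: intersection lies outside the first quadrant.
Cheapest feasible corner: $2.27.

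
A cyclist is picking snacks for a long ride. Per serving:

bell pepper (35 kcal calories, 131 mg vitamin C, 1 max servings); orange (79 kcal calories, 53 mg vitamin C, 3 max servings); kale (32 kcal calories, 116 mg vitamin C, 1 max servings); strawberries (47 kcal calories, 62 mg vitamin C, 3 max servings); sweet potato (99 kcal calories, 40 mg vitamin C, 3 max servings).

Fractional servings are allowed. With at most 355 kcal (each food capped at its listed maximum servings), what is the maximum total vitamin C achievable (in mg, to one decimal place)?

Vitamin C per kcal: bell pepper 3.743, kale 3.625, strawberries 1.319, orange 0.6709, sweet potato 0.404.
Take 1 serving of bell pepper: uses 35 kcal, +131.0 mg vitamin C (running total 131.0 mg).
Take 1 serving of kale: uses 32 kcal, +116.0 mg vitamin C (running total 247.0 mg).
Take 3 servings of strawberries: uses 141 kcal, +186.0 mg vitamin C (running total 433.0 mg).
Take 1.861 servings of orange: uses 147 kcal, +98.6 mg vitamin C (running total 531.6 mg).
Filling greedily by vitamin C-per-kcal is optimal for one linear limit, giving 531.6 mg.

531.6 mg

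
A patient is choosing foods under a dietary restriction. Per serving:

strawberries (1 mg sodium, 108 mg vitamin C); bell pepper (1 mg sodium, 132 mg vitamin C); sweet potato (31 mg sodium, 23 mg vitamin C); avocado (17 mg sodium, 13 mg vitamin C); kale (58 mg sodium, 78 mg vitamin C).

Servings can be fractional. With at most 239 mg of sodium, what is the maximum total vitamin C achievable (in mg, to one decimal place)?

Vitamin C per mg sodium: bell pepper 132, strawberries 108, kale 1.345, avocado 0.7647, sweet potato 0.7419.
With no serving limits, spend the whole sodium allowance on bell pepper: 239 mg / 1 mg × 132 mg = 31548.0 mg.

31548.0 mg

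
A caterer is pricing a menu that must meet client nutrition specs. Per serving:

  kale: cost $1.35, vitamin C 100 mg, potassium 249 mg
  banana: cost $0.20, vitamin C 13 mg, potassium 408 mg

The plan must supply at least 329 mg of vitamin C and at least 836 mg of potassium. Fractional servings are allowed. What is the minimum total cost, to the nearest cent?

kale only: max(329/100, 836/249) = 3.357 servings → $4.53.
banana only: max(329/13, 836/408) = 25.31 servings → $5.06.
kale + banana with both tight: 3.284 servings and 0.0447 servings → $4.44.
So the least-cost plan costs $4.44.

$4.44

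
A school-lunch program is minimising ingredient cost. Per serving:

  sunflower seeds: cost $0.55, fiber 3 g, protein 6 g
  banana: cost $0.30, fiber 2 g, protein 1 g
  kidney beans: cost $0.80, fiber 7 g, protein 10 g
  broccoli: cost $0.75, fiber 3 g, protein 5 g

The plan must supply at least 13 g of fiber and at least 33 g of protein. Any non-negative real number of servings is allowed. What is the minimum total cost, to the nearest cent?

The cheapest plan sits at a corner of the feasible region — with two constraints it uses at most two foods.
sunflower seeds only: max(13/3, 33/6) = 5.5 servings → $3.02.
banana only: max(13/2, 33/1) = 33 servings → $9.90.
kidney beans only: max(13/7, 33/10) = 3.3 servings → $2.64.
broccoli only: max(13/3, 33/5) = 6.6 servings → $4.95.
sunflower seeds + banana with both targets exact would need a negative amount; discard.
sunflower seeds + kidney beans with both targets exact would need a negative amount; discard.
sunflower seeds + broccoli with both targets exact would need a negative amount; discard.
banana + kidney beans with both targets exact would need a negative amount; discard.
banana + broccoli: the both-tight solution has a negative serving — not a feasible corner.
kidney beans + broccoli with both targets exact would need a negative amount; discard.
The minimum over all feasible corners is $2.64.

$2.64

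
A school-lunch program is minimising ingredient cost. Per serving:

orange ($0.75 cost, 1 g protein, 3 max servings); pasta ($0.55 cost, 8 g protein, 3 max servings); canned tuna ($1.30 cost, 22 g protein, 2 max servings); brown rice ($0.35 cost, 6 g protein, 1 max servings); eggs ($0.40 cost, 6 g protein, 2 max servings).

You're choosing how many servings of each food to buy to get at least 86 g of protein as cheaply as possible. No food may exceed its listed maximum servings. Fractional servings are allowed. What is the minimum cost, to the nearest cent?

$5.40

Cost per g of protein: brown rice $0.0583, canned tuna $0.0591, eggs $0.0667, pasta $0.0688, orange $0.7500.
Take 1 serving of brown rice: +6.0 g protein for $0.35 (total $0.35, still need 80.0 g).
Take 2 servings of canned tuna: +44.0 g protein for $2.60 (total $2.95, still need 36.0 g).
Take 2 servings of eggs: +12.0 g protein for $0.80 (total $3.75, still need 24.0 g).
Take 3 servings of pasta: +24.0 g protein for $1.65 (total $5.40, still need 0.0 g).
Filling from the cheapest source first is optimal under one linear minimum: $5.40.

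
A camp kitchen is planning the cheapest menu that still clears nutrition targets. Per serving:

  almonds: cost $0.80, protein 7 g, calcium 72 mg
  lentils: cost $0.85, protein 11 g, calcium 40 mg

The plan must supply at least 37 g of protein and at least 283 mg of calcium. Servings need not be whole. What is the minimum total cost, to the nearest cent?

$3.69

The cheapest plan sits at a corner of the feasible region — with two constraints it uses at most two foods.
almonds only: max(37/7, 283/72) = 5.286 servings → $4.23.
lentils only: max(37/11, 283/40) = 7.075 servings → $6.01.
almonds + lentils with both tight: 3.189 servings and 1.334 servings → $3.69.
The minimum over all feasible corners is $3.69.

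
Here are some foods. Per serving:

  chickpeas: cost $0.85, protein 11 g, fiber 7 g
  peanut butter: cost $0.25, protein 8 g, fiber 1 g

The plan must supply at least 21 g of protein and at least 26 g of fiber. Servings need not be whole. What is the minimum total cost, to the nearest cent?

$3.16

chickpeas only: max(21/11, 26/7) = 3.714 servings → $3.16.
peanut butter only: max(21/8, 26/1) = 26 servings → $6.50.
chickpeas + peanut butter: intersection lies outside the first quadrant.
Cheapest feasible corner: $3.16.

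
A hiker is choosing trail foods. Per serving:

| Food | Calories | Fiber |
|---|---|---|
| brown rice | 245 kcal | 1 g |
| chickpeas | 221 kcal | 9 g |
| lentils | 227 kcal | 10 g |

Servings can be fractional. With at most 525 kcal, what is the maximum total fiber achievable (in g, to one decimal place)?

23.1 g

Fiber per kcal: lentils 0.04405, chickpeas 0.04072, brown rice 0.004082.
With no serving limits, spend the whole calories allowance on lentils: 525 kcal / 227 kcal × 10 g = 23.1 g.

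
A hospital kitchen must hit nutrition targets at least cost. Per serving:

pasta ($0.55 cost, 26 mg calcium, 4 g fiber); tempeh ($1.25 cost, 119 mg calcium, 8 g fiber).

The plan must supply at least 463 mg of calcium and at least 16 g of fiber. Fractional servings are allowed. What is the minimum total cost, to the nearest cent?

Check every corner: each single food scaled to meet both minima, and each pair solved so both constraints bind.
pasta only: max(463/26, 16/4) = 17.81 servings → $9.79.
tempeh only: max(463/119, 16/8) = 3.891 servings → $4.86.
pasta + tempeh with both targets exact would need a negative amount; discard.
The minimum over all feasible corners is $4.86.

$4.86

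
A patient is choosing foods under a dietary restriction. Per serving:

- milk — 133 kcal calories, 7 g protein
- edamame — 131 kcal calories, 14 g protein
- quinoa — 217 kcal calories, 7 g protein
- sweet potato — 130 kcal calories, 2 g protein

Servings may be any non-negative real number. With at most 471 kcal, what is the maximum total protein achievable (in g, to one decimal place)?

50.3 g

Protein per kcal: edamame 0.1069, milk 0.05263, quinoa 0.03226, sweet potato 0.01538.
With no serving limits, spend the whole calories allowance on edamame: 471 kcal / 131 kcal × 14 g = 50.3 g.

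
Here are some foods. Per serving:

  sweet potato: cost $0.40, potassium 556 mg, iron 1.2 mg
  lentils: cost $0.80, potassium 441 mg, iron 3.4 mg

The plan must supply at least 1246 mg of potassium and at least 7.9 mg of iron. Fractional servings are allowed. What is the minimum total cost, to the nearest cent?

$1.92

At the optimum either one food covers both requirements or two foods hit both targets exactly; no other combination can be cheaper.
sweet potato only: max(1246/556, 7.9/1.2) = 6.583 servings → $2.63.
lentils only: max(1246/441, 7.9/3.4) = 2.825 servings → $2.26.
sweet potato + lentils with both tight: 0.5528 servings and 2.128 servings → $1.92.
Cheapest feasible corner: $1.92.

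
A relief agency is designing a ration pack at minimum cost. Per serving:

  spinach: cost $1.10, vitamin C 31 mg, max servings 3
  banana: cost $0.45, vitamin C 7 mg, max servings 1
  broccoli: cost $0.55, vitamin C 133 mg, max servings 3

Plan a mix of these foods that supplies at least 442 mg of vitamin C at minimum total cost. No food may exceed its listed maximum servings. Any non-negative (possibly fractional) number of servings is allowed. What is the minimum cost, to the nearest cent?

$3.18

Cost per mg of vitamin C: broccoli $0.0041, spinach $0.0355, banana $0.0643.
Take 3 servings of broccoli: +399.0 mg vitamin C for $1.65 (total $1.65, still need 43.0 mg).
Take 1.387 servings of spinach: +43.0 mg vitamin C for $1.53 (total $3.18, still need 0.0 mg).
Greedy by cheapest-per-mg is optimal for a single linear constraint, so the minimum cost is $3.18.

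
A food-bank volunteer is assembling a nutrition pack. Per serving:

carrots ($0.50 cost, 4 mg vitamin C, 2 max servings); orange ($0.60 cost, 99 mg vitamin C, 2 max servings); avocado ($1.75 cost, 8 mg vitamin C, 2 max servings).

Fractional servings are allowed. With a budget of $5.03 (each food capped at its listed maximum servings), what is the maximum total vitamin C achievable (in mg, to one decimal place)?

218.9 mg

Vitamin C per dollar: orange 165, carrots 8, avocado 4.571.
Take 2 servings of orange: spends $1.20, +198.0 mg vitamin C (running total 198.0 mg).
Take 2 servings of carrots: spends $1.00, +8.0 mg vitamin C (running total 206.0 mg).
Take 1.617 servings of avocado: spends $2.83, +12.9 mg vitamin C (running total 218.9 mg).
Filling greedily by vitamin C-per-dollar is optimal for one linear limit, giving 218.9 mg.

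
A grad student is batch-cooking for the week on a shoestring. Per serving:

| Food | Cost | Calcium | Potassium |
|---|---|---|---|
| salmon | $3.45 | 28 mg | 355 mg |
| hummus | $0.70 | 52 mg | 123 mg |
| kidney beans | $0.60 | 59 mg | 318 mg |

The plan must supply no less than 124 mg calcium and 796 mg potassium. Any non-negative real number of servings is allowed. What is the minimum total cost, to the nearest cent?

Compare the cost at each extreme point of the feasible region.
salmon only: max(124/28, 796/355) = 4.429 servings → $15.28.
hummus only: max(124/52, 796/123) = 6.472 servings → $4.53.
kidney beans only: max(124/59, 796/318) = 2.503 servings → $1.50.
salmon + hummus with both tight: 1.741 servings and 1.447 servings → $7.02.
salmon + kidney beans with both tight: 0.6255 servings and 1.805 servings → $3.24.
hummus + kidney beans with both targets exact would need a negative amount; discard.
The minimum over all feasible corners is $1.50.

$1.50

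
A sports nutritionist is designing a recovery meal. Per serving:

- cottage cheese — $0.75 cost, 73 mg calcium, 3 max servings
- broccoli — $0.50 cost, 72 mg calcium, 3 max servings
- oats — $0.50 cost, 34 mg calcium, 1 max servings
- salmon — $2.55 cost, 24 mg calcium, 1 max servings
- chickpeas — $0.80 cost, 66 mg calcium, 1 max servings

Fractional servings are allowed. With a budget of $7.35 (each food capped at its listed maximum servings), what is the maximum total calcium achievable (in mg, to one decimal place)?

556.6 mg

Calcium per dollar: broccoli 144, cottage cheese 97.33, chickpeas 82.5, oats 68, salmon 9.412.
Take 3 servings of broccoli: spends $1.50, +216.0 mg calcium (running total 216.0 mg).
Take 3 servings of cottage cheese: spends $2.25, +219.0 mg calcium (running total 435.0 mg).
Take 1 serving of chickpeas: spends $0.80, +66.0 mg calcium (running total 501.0 mg).
Take 1 serving of oats: spends $0.50, +34.0 mg calcium (running total 535.0 mg).
Take 0.902 servings of salmon: spends $2.30, +21.6 mg calcium (running total 556.6 mg).
Filling greedily by calcium-per-dollar is optimal for one linear limit, giving 556.6 mg.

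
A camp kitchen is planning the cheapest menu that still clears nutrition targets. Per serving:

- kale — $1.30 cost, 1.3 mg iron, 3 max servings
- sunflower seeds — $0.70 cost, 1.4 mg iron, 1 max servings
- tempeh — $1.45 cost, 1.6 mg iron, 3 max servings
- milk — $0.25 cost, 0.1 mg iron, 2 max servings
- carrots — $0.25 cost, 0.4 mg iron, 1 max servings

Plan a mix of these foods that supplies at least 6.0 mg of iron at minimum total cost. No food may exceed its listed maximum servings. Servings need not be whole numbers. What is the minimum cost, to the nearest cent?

Cost per mg of iron: sunflower seeds $0.5000, carrots $0.6250, tempeh $0.9062, kale $1.0000, milk $2.5000.
Take 1 serving of sunflower seeds: +1.4 mg iron for $0.70 (total $0.70, still need 4.6 mg).
Take 1 serving of carrots: +0.4 mg iron for $0.25 (total $0.95, still need 4.2 mg).
Take 2.625 servings of tempeh: +4.2 mg iron for $3.81 (total $4.76, still need 0.0 mg).
Greedy by cheapest-per-mg is optimal for a single linear constraint, so the minimum cost is $4.76.

$4.76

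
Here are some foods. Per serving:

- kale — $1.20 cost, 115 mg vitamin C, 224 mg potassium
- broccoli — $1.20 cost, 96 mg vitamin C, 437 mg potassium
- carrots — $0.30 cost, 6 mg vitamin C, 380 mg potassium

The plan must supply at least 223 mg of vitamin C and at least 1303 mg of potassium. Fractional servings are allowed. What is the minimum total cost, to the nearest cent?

At the optimum either one food covers both requirements or two foods hit both targets exactly; no other combination can be cheaper.
kale only: max(223/115, 1303/224) = 5.817 servings → $6.98.
broccoli only: max(223/96, 1303/437) = 2.982 servings → $3.58.
carrots only: max(223/6, 1303/380) = 37.17 servings → $11.15.
kale + broccoli: the both-tight solution has a negative serving — not a feasible corner.
kale + carrots with both tight: 1.816 servings and 2.358 servings → $2.89.
broccoli + carrots with both tight: 2.272 servings and 0.8163 servings → $2.97.
The minimum over all feasible corners is $2.89.

$2.89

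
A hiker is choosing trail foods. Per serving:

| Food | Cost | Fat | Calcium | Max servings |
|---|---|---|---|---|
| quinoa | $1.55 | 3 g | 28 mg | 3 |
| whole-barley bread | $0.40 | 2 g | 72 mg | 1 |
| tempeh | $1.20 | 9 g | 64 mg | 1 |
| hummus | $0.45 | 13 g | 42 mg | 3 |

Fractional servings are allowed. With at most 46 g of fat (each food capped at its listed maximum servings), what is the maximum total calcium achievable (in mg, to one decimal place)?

304.0 mg

Calcium per g fat: whole-barley bread 36, quinoa 9.333, tempeh 7.111, hummus 3.231.
Take 1 serving of whole-barley bread: uses 2 g fat, +72.0 mg calcium (running total 72.0 mg).
Take 3 servings of quinoa: uses 9 g fat, +84.0 mg calcium (running total 156.0 mg).
Take 1 serving of tempeh: uses 9 g fat, +64.0 mg calcium (running total 220.0 mg).
Take 2 servings of hummus: uses 26 g fat, +84.0 mg calcium (running total 304.0 mg).
Filling greedily by calcium-per-g fat is optimal for one linear limit, giving 304.0 mg.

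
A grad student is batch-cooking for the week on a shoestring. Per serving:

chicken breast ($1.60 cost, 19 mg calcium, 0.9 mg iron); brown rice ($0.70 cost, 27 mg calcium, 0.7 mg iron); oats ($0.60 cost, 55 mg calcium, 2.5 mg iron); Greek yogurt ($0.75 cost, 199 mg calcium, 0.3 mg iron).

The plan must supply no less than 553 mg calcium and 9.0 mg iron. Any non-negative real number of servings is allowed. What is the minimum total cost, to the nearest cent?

Check every corner: each single food scaled to meet both minima, and each pair solved so both constraints bind.
chicken breast only: max(553/19, 9.0/0.9) = 29.11 servings → $46.57.
brown rice only: max(553/27, 9.0/0.7) = 20.48 servings → $14.34.
oats only: max(553/55, 9.0/2.5) = 10.05 servings → $6.03.
Greek yogurt only: max(553/199, 9.0/0.3) = 30 servings → $22.50.
chicken breast + brown rice with both targets exact would need a negative amount; discard.
chicken breast + oats: the both-tight solution has a negative serving — not a feasible corner.
chicken breast + Greek yogurt with both tight: 9.372 servings and 1.884 servings → $16.41.
brown rice + oats: the both-tight solution has a negative serving — not a feasible corner.
brown rice + Greek yogurt with both tight: 12.39 servings and 1.098 servings → $9.49.
oats + Greek yogurt with both tight: 3.379 servings and 1.845 servings → $3.41.
Cheapest feasible corner: $3.41.

$3.41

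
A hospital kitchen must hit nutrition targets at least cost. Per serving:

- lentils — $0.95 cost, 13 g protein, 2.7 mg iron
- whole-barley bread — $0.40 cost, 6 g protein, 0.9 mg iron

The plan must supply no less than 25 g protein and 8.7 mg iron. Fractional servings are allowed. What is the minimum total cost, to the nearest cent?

Two binding constraints pin down two serving amounts, so the optimal mix uses at most two foods. The candidates are each food alone (scaled to the tighter of protein/iron) and each pair with both constraints tight.
lentils only: max(25/13, 8.7/2.7) = 3.222 servings → $3.06.
whole-barley bread only: max(25/6, 8.7/0.9) = 9.667 servings → $3.87.
lentils + whole-barley bread: the both-tight solution has a negative serving — not a feasible corner.
So the least-cost plan costs $3.06.

$3.06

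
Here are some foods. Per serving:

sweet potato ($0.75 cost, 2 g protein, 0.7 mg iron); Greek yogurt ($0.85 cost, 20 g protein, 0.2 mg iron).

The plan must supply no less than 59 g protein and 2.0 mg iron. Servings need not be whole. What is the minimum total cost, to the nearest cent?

sweet potato only: max(59/2, 2.0/0.7) = 29.5 servings → $22.12.
Greek yogurt only: max(59/20, 2.0/0.2) = 10 servings → $8.50.
sweet potato + Greek yogurt with both tight: 2.074 servings and 2.743 servings → $3.89.
So the least-cost plan costs $3.89.

$3.89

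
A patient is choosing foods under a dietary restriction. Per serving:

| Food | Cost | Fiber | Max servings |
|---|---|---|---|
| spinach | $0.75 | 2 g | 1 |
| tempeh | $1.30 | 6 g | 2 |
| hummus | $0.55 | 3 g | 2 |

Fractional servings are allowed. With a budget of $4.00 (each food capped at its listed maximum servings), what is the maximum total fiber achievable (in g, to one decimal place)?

Fiber per dollar: hummus 5.455, tempeh 4.615, spinach 2.667.
Take 2 servings of hummus: spends $1.10, +6.0 g fiber (running total 6.0 g).
Take 2 servings of tempeh: spends $2.60, +12.0 g fiber (running total 18.0 g).
Take 0.4 servings of spinach: spends $0.30, +0.8 g fiber (running total 18.8 g).
Filling greedily by fiber-per-dollar is optimal for one linear limit, giving 18.8 g.

18.8 g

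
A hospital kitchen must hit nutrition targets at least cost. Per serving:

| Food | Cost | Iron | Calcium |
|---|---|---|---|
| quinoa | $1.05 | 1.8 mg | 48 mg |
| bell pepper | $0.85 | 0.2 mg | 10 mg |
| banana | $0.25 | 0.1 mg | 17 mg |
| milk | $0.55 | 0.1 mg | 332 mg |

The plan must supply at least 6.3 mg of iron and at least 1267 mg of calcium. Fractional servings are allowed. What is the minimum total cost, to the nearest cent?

$5.32

With two linear requirements the optimum uses one or two foods; enumerate the corners.
quinoa only: max(6.3/1.8, 1267/48) = 26.4 servings → $27.72.
bell pepper only: max(6.3/0.2, 1267/10) = 126.7 servings → $107.69.
banana only: max(6.3/0.1, 1267/17) = 74.53 servings → $18.63.
milk only: max(6.3/0.1, 1267/332) = 63 servings → $34.65.
quinoa + bell pepper: intersection lies outside the first quadrant.
quinoa + banana: the both-tight solution has a negative serving — not a feasible corner.
quinoa + milk with both tight: 3.315 servings and 3.337 servings → $5.32.
bell pepper + banana with both targets exact would need a negative amount; discard.
bell pepper + milk with both tight: 30.04 servings and 2.911 servings → $27.14.
banana + milk with both tight: 62.38 servings and 0.6222 servings → $15.94.
Cheapest feasible corner: $5.32.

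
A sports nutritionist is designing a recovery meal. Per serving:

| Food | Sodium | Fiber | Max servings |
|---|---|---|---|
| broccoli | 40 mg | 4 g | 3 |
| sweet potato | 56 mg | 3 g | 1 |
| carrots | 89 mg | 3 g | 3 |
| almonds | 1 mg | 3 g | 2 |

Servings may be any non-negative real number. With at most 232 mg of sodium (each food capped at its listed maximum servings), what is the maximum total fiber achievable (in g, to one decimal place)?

22.8 g

Fiber per mg sodium: almonds 3, broccoli 0.1, sweet potato 0.05357, carrots 0.03371.
Take 2 servings of almonds: uses 2 mg sodium, +6.0 g fiber (running total 6.0 g).
Take 3 servings of broccoli: uses 120 mg sodium, +12.0 g fiber (running total 18.0 g).
Take 1 serving of sweet potato: uses 56 mg sodium, +3.0 g fiber (running total 21.0 g).
Take 0.6067 servings of carrots: uses 54 mg sodium, +1.8 g fiber (running total 22.8 g).
Greedy by best ratio exhausts the sodium allowance optimally: 22.8 g.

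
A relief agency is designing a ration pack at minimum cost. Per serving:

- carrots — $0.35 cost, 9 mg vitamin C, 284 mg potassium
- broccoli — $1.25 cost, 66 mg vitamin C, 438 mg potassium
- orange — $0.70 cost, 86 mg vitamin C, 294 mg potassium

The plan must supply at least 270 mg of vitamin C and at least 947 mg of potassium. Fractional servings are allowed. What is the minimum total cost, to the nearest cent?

$2.22

With two linear requirements the optimum uses one or two foods; enumerate the corners.
carrots only: max(270/9, 947/284) = 30 servings → $10.50.
broccoli only: max(270/66, 947/438) = 4.091 servings → $5.11.
orange only: max(270/86, 947/294) = 3.221 servings → $2.25.
carrots + broccoli with both targets exact would need a negative amount; discard.
carrots + orange with both tight: 0.09468 servings and 3.13 servings → $2.22.
broccoli + orange with both tight: 0.1129 servings and 3.053 servings → $2.28.
The minimum over all feasible corners is $2.22.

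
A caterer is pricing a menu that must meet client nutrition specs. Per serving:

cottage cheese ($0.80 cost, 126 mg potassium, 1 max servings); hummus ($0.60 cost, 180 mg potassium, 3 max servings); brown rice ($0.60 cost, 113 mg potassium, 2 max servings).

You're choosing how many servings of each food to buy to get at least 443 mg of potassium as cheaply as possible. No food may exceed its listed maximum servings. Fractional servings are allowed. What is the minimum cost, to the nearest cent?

Cost per mg of potassium: hummus $0.0033, brown rice $0.0053, cottage cheese $0.0063.
Take 2.461 servings of hummus: +443.0 mg potassium for $1.48 (total $1.48, still need 0.0 mg).
Filling from the cheapest source first is optimal under one linear minimum: $1.48.

$1.48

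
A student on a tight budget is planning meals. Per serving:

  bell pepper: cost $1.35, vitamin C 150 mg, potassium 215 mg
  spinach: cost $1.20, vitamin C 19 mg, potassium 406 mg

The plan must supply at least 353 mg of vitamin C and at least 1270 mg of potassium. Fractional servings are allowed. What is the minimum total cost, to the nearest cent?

$5.25

At the optimum either one food covers both requirements or two foods hit both targets exactly; no other combination can be cheaper.
bell pepper only: max(353/150, 1270/215) = 5.907 servings → $7.97.
spinach only: max(353/19, 1270/406) = 18.58 servings → $22.29.
bell pepper + spinach with both tight: 2.098 servings and 2.017 servings → $5.25.
The minimum over all feasible corners is $5.25.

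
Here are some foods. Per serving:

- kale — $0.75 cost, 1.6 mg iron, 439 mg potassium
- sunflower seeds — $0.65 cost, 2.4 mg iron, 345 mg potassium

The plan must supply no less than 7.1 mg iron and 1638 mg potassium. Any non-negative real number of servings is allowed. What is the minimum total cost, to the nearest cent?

$2.86

Minimising a linear cost over {iron ≥ 7.1, potassium ≥ 1638, servings ≥ 0} — the optimum is at a vertex, using one or two foods.
kale only: max(7.1/1.6, 1638/439) = 4.438 servings → $3.33.
sunflower seeds only: max(7.1/2.4, 1638/345) = 4.748 servings → $3.09.
kale + sunflower seeds with both tight: 2.954 servings and 0.989 servings → $2.86.
So the least-cost plan costs $2.86.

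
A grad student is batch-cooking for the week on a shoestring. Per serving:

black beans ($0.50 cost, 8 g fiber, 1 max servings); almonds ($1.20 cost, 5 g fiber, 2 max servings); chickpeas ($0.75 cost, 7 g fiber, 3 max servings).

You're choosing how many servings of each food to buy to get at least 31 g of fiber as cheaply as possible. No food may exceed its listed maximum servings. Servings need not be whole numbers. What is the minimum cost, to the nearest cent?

$3.23

Cost per g of fiber: black beans $0.0625, chickpeas $0.1071, almonds $0.2400.
Take 1 serving of black beans: +8.0 g fiber for $0.50 (total $0.50, still need 23.0 g).
Take 3 servings of chickpeas: +21.0 g fiber for $2.25 (total $2.75, still need 2.0 g).
Take 0.4 servings of almonds: +2.0 g fiber for $0.48 (total $3.23, still need 0.0 g).
Filling from the cheapest source first is optimal under one linear minimum: $3.23.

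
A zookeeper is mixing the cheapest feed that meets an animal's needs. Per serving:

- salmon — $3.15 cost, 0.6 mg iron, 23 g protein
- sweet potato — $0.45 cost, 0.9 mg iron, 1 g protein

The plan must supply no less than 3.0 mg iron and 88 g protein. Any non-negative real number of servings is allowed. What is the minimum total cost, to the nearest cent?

salmon only: max(3.0/0.6, 88/23) = 5 servings → $15.75.
sweet potato only: max(3.0/0.9, 88/1) = 88 servings → $39.60.
salmon + sweet potato with both tight: 3.791 servings and 0.806 servings → $12.30.
The minimum over all feasible corners is $12.30.

$12.30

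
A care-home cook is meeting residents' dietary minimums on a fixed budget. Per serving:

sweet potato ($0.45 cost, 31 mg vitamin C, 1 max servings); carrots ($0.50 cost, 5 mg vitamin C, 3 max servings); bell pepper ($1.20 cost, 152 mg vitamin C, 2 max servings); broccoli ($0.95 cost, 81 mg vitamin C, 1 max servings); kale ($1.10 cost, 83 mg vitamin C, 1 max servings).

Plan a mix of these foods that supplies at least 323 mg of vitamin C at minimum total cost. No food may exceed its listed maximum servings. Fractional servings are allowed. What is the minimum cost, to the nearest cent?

$2.62

Cost per mg of vitamin C: bell pepper $0.0079, broccoli $0.0117, kale $0.0133, sweet potato $0.0145, carrots $0.1000.
Take 2 servings of bell pepper: +304.0 mg vitamin C for $2.40 (total $2.40, still need 19.0 mg).
Take 0.2346 servings of broccoli: +19.0 mg vitamin C for $0.22 (total $2.62, still need 0.0 mg).
Greedy by cheapest-per-mg is optimal for a single linear constraint, so the minimum cost is $2.62.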